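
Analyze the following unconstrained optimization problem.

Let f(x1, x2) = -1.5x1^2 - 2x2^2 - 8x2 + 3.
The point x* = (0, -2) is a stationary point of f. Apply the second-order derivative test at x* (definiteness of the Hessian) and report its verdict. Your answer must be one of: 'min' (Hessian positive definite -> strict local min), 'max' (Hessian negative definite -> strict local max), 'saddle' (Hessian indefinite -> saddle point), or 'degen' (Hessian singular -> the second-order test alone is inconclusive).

Compute the Hessian H = grad^2 f:
  H = [[-3, 0], [0, -4]]
Verify stationarity: grad f(x*) = H x* + g = (0, 0).
Eigenvalues of H: -4, -3.
Both eigenvalues < 0, so H is negative definite -> x* is a strict local max.

max


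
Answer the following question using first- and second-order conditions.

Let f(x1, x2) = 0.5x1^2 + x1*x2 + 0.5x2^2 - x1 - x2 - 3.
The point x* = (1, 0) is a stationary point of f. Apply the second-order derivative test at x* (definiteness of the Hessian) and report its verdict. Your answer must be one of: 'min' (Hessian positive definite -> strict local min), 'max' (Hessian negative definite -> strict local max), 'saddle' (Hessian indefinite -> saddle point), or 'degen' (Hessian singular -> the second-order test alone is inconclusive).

Compute the Hessian H = grad^2 f:
  H = [[1, 1], [1, 1]]
Verify stationarity: grad f(x*) = H x* + g = (0, 0).
Eigenvalues of H: 0, 2.
H has a zero eigenvalue (singular; positive semidefinite but not definite), so H is neither positive definite, negative definite, nor indefinite. The second-order test alone is inconclusive -> degen.
(Indeed, f is constant along the null direction of H through x*, so x* is not a strict local extremum.)

degen


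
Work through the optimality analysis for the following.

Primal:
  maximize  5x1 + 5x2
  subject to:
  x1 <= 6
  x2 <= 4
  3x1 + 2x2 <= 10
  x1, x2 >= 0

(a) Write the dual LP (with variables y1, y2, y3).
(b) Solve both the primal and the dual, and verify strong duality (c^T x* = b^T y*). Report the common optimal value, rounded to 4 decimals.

The standard primal-dual pair for 'max c^T x s.t. A x <= b, x >= 0' is:
  Dual:  min b^T y  s.t.  A^T y >= c,  y >= 0.

So the dual LP is:
  minimize  6y1 + 4y2 + 10y3
  subject to:
    y1 + 3y3 >= 5
    y2 + 2y3 >= 5
    y1, y2, y3 >= 0

Solving the primal: x* = (0.6667, 4).
  primal value c^T x* = 23.3333.
Solving the dual: y* = (0, 1.6667, 1.6667).
  dual value b^T y* = 23.3333.
Strong duality: c^T x* = b^T y*. Confirmed.

23.3333


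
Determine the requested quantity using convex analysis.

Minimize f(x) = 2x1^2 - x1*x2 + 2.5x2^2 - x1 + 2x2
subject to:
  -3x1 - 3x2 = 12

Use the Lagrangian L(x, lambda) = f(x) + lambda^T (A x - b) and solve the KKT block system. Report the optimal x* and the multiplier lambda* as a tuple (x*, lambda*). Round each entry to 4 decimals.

Form the Lagrangian:
  L(x, lambda) = (1/2) x^T Q x + c^T x + lambda^T (A x - b)
Stationarity (grad_x L = 0): Q x + c + A^T lambda = 0.
Primal feasibility: A x = b.

This gives the KKT block system:
  [ Q   A^T ] [ x     ]   [-c ]
  [ A    0  ] [ lambda ] = [ b ]

Solving the linear system:
  x*      = (-1.9091, -2.0909)
  lambda* = (-2.1818)
  f(x*)   = 11.9545

x* = (-1.9091, -2.0909), lambda* = (-2.1818)


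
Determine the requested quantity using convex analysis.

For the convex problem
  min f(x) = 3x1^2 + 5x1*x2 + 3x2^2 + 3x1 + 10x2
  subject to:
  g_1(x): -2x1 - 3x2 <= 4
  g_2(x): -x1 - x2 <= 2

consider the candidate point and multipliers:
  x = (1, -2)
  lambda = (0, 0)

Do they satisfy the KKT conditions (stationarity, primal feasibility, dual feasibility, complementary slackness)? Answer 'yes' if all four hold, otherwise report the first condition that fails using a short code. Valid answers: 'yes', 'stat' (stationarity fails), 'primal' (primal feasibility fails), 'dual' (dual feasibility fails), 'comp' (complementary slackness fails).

Gradient of f: grad f(x) = Q x + c = (-1, 3)
Constraint values g_i(x) = a_i^T x - b_i:
  g_1((1, -2)) = 0
  g_2((1, -2)) = -1
Stationarity residual: grad f(x) + sum_i lambda_i a_i = (-1, 3)
  -> stationarity FAILS
Primal feasibility (all g_i <= 0): OK
Dual feasibility (all lambda_i >= 0): OK
Complementary slackness (lambda_i * g_i(x) = 0 for all i): OK

Verdict: the first failing condition is stationarity -> stat.

stat


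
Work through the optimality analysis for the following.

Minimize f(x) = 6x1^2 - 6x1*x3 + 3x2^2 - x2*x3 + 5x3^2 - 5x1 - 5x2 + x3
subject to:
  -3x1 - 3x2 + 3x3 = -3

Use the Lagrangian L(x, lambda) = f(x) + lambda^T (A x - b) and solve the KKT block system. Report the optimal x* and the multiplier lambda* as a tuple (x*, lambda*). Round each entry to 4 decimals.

Form the Lagrangian:
  L(x, lambda) = (1/2) x^T Q x + c^T x + lambda^T (A x - b)
Stationarity (grad_x L = 0): Q x + c + A^T lambda = 0.
Primal feasibility: A x = b.

This gives the KKT block system:
  [ Q   A^T ] [ x     ]   [-c ]
  [ A    0  ] [ lambda ] = [ b ]

Solving the linear system:
  x*      = (0.5573, 0.8092, 0.3664)
  lambda* = (-0.1705)
  f(x*)   = -3.4885

x* = (0.5573, 0.8092, 0.3664), lambda* = (-0.1705)


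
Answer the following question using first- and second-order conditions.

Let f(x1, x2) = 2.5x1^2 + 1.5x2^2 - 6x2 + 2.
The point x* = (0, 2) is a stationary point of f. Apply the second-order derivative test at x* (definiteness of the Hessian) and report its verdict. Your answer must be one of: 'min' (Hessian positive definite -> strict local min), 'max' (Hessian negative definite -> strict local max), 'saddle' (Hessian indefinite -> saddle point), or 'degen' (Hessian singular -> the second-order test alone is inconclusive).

Compute the Hessian H = grad^2 f:
  H = [[5, 0], [0, 3]]
Verify stationarity: grad f(x*) = H x* + g = (0, 0).
Eigenvalues of H: 3, 5.
Both eigenvalues > 0, so H is positive definite -> x* is a strict local min.

min


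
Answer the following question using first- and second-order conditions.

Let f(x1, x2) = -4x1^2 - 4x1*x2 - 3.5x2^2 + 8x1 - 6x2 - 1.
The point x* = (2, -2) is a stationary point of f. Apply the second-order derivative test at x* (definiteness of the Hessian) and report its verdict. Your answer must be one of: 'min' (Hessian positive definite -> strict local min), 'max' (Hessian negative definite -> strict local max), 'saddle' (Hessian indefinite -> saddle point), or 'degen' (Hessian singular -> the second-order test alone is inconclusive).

Compute the Hessian H = grad^2 f:
  H = [[-8, -4], [-4, -7]]
Verify stationarity: grad f(x*) = H x* + g = (0, 0).
Eigenvalues of H: -11.5311, -3.4689.
Both eigenvalues < 0, so H is negative definite -> x* is a strict local max.

max


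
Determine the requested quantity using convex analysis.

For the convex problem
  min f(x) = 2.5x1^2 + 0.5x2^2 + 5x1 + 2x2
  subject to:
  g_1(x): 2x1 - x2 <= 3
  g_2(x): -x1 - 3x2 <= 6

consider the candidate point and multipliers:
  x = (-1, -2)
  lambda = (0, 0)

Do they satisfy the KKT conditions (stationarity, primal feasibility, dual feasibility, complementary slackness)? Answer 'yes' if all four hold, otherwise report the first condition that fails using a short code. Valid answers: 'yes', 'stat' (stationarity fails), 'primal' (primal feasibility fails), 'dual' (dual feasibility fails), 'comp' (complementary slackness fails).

Gradient of f: grad f(x) = Q x + c = (0, 0)
Constraint values g_i(x) = a_i^T x - b_i:
  g_1((-1, -2)) = -3
  g_2((-1, -2)) = 1
Stationarity residual: grad f(x) + sum_i lambda_i a_i = (0, 0)
  -> stationarity OK
Primal feasibility (all g_i <= 0): FAILS
Dual feasibility (all lambda_i >= 0): OK
Complementary slackness (lambda_i * g_i(x) = 0 for all i): OK

Verdict: the first failing condition is primal_feasibility -> primal.

primal


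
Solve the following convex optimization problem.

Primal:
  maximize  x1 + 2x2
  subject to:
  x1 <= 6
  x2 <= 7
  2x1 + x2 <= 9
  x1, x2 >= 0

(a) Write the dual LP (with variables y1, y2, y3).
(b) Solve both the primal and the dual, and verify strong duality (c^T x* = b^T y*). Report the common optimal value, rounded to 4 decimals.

The standard primal-dual pair for 'max c^T x s.t. A x <= b, x >= 0' is:
  Dual:  min b^T y  s.t.  A^T y >= c,  y >= 0.

So the dual LP is:
  minimize  6y1 + 7y2 + 9y3
  subject to:
    y1 + 2y3 >= 1
    y2 + y3 >= 2
    y1, y2, y3 >= 0

Solving the primal: x* = (1, 7).
  primal value c^T x* = 15.
Solving the dual: y* = (0, 1.5, 0.5).
  dual value b^T y* = 15.
Strong duality: c^T x* = b^T y*. Confirmed.

15


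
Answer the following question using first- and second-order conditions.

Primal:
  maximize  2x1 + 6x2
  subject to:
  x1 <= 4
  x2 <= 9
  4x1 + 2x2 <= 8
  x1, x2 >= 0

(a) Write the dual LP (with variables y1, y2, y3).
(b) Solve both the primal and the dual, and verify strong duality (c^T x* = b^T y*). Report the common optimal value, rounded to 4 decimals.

The standard primal-dual pair for 'max c^T x s.t. A x <= b, x >= 0' is:
  Dual:  min b^T y  s.t.  A^T y >= c,  y >= 0.

So the dual LP is:
  minimize  4y1 + 9y2 + 8y3
  subject to:
    y1 + 4y3 >= 2
    y2 + 2y3 >= 6
    y1, y2, y3 >= 0

Solving the primal: x* = (0, 4).
  primal value c^T x* = 24.
Solving the dual: y* = (0, 0, 3).
  dual value b^T y* = 24.
Strong duality: c^T x* = b^T y*. Confirmed.

24


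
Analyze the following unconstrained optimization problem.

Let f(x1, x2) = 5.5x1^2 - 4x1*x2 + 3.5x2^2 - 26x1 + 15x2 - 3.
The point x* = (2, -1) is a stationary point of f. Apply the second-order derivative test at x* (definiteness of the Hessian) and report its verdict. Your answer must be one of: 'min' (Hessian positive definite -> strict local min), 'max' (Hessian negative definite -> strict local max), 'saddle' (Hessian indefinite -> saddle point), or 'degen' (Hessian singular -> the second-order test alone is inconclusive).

Compute the Hessian H = grad^2 f:
  H = [[11, -4], [-4, 7]]
Verify stationarity: grad f(x*) = H x* + g = (0, 0).
Eigenvalues of H: 4.5279, 13.4721.
Both eigenvalues > 0, so H is positive definite -> x* is a strict local min.

min


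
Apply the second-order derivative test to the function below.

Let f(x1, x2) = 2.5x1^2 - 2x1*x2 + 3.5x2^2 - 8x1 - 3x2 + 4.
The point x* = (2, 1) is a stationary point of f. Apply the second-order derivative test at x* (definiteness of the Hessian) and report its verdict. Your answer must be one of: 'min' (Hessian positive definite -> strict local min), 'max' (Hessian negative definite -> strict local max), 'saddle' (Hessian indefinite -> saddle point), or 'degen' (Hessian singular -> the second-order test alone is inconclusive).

Compute the Hessian H = grad^2 f:
  H = [[5, -2], [-2, 7]]
Verify stationarity: grad f(x*) = H x* + g = (0, 0).
Eigenvalues of H: 3.7639, 8.2361.
Both eigenvalues > 0, so H is positive definite -> x* is a strict local min.

min


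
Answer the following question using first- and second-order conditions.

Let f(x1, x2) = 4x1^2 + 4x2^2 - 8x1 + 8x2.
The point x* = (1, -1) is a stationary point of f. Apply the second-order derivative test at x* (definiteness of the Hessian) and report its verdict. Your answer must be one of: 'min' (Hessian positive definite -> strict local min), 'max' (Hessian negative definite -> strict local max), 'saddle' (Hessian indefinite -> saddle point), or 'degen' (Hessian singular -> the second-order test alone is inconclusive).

Compute the Hessian H = grad^2 f:
  H = [[8, 0], [0, 8]]
Verify stationarity: grad f(x*) = H x* + g = (0, 0).
Eigenvalues of H: 8, 8.
Both eigenvalues > 0, so H is positive definite -> x* is a strict local min.

min


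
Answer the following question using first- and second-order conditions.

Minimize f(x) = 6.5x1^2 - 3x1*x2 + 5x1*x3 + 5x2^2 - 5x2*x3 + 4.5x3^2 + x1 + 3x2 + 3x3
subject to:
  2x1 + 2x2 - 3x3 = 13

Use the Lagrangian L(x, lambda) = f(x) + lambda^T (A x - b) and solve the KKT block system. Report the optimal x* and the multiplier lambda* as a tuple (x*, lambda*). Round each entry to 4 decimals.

Form the Lagrangian:
  L(x, lambda) = (1/2) x^T Q x + c^T x + lambda^T (A x - b)
Stationarity (grad_x L = 0): Q x + c + A^T lambda = 0.
Primal feasibility: A x = b.

This gives the KKT block system:
  [ Q   A^T ] [ x     ]   [-c ]
  [ A    0  ] [ lambda ] = [ b ]

Solving the linear system:
  x*      = (1.9021, -0.3503, -3.2988)
  lambda* = (-5.1423)
  f(x*)   = 28.9024

x* = (1.9021, -0.3503, -3.2988), lambda* = (-5.1423)


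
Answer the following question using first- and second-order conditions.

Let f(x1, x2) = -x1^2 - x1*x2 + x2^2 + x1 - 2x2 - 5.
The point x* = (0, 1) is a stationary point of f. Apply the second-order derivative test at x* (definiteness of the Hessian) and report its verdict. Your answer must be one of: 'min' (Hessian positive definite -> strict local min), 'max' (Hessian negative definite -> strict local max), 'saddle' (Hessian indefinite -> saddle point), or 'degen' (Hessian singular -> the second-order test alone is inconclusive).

Compute the Hessian H = grad^2 f:
  H = [[-2, -1], [-1, 2]]
Verify stationarity: grad f(x*) = H x* + g = (0, 0).
Eigenvalues of H: -2.2361, 2.2361.
Eigenvalues have mixed signs, so H is indefinite -> x* is a saddle point.

saddle


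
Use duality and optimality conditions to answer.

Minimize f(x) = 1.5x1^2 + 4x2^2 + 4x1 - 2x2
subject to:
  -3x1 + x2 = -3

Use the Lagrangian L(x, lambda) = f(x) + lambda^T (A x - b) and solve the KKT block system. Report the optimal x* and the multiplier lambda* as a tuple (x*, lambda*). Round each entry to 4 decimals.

Form the Lagrangian:
  L(x, lambda) = (1/2) x^T Q x + c^T x + lambda^T (A x - b)
Stationarity (grad_x L = 0): Q x + c + A^T lambda = 0.
Primal feasibility: A x = b.

This gives the KKT block system:
  [ Q   A^T ] [ x     ]   [-c ]
  [ A    0  ] [ lambda ] = [ b ]

Solving the linear system:
  x*      = (0.9867, -0.04)
  lambda* = (2.32)
  f(x*)   = 5.4933

x* = (0.9867, -0.04), lambda* = (2.32)


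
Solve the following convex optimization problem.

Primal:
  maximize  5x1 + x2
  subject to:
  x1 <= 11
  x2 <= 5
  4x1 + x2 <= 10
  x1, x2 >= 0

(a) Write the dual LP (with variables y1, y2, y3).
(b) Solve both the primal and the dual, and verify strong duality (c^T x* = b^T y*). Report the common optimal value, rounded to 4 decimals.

The standard primal-dual pair for 'max c^T x s.t. A x <= b, x >= 0' is:
  Dual:  min b^T y  s.t.  A^T y >= c,  y >= 0.

So the dual LP is:
  minimize  11y1 + 5y2 + 10y3
  subject to:
    y1 + 4y3 >= 5
    y2 + y3 >= 1
    y1, y2, y3 >= 0

Solving the primal: x* = (2.5, 0).
  primal value c^T x* = 12.5.
Solving the dual: y* = (0, 0, 1.25).
  dual value b^T y* = 12.5.
Strong duality: c^T x* = b^T y*. Confirmed.

12.5


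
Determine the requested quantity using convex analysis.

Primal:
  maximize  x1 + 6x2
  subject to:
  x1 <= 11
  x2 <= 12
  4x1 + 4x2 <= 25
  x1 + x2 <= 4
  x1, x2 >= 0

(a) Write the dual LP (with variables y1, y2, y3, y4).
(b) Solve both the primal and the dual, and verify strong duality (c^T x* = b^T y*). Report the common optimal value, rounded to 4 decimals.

The standard primal-dual pair for 'max c^T x s.t. A x <= b, x >= 0' is:
  Dual:  min b^T y  s.t.  A^T y >= c,  y >= 0.

So the dual LP is:
  minimize  11y1 + 12y2 + 25y3 + 4y4
  subject to:
    y1 + 4y3 + y4 >= 1
    y2 + 4y3 + y4 >= 6
    y1, y2, y3, y4 >= 0

Solving the primal: x* = (0, 4).
  primal value c^T x* = 24.
Solving the dual: y* = (0, 0, 0, 6).
  dual value b^T y* = 24.
Strong duality: c^T x* = b^T y*. Confirmed.

24


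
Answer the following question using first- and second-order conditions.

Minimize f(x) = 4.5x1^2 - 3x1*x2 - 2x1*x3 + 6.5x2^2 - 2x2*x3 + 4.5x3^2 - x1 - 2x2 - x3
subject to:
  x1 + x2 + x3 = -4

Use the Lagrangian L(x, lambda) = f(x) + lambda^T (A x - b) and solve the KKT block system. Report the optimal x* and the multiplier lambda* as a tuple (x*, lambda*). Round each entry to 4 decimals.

Form the Lagrangian:
  L(x, lambda) = (1/2) x^T Q x + c^T x + lambda^T (A x - b)
Stationarity (grad_x L = 0): Q x + c + A^T lambda = 0.
Primal feasibility: A x = b.

This gives the KKT block system:
  [ Q   A^T ] [ x     ]   [-c ]
  [ A    0  ] [ lambda ] = [ b ]

Solving the linear system:
  x*      = (-1.5127, -1.072, -1.4153)
  lambda* = (8.5678)
  f(x*)   = 19.6716

x* = (-1.5127, -1.072, -1.4153), lambda* = (8.5678)


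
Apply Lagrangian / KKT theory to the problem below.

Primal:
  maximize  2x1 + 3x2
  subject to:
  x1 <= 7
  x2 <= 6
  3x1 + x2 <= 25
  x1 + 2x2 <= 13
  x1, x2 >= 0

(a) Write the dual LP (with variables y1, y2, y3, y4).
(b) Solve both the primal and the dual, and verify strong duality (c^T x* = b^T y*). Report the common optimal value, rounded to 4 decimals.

The standard primal-dual pair for 'max c^T x s.t. A x <= b, x >= 0' is:
  Dual:  min b^T y  s.t.  A^T y >= c,  y >= 0.

So the dual LP is:
  minimize  7y1 + 6y2 + 25y3 + 13y4
  subject to:
    y1 + 3y3 + y4 >= 2
    y2 + y3 + 2y4 >= 3
    y1, y2, y3, y4 >= 0

Solving the primal: x* = (7, 3).
  primal value c^T x* = 23.
Solving the dual: y* = (0.5, 0, 0, 1.5).
  dual value b^T y* = 23.
Strong duality: c^T x* = b^T y*. Confirmed.

23


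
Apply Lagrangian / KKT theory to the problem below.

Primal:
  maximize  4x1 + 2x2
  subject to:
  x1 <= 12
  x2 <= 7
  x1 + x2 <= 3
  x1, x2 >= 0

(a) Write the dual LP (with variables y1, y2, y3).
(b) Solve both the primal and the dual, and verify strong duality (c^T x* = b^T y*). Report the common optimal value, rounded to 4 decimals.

The standard primal-dual pair for 'max c^T x s.t. A x <= b, x >= 0' is:
  Dual:  min b^T y  s.t.  A^T y >= c,  y >= 0.

So the dual LP is:
  minimize  12y1 + 7y2 + 3y3
  subject to:
    y1 + y3 >= 4
    y2 + y3 >= 2
    y1, y2, y3 >= 0

Solving the primal: x* = (3, 0).
  primal value c^T x* = 12.
Solving the dual: y* = (0, 0, 4).
  dual value b^T y* = 12.
Strong duality: c^T x* = b^T y*. Confirmed.

12


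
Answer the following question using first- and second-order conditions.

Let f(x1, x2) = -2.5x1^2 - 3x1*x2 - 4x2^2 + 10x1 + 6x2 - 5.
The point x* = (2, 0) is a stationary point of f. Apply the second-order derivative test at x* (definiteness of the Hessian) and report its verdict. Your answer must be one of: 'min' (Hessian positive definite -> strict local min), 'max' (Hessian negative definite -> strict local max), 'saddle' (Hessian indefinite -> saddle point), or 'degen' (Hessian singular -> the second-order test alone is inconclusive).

Compute the Hessian H = grad^2 f:
  H = [[-5, -3], [-3, -8]]
Verify stationarity: grad f(x*) = H x* + g = (0, 0).
Eigenvalues of H: -9.8541, -3.1459.
Both eigenvalues < 0, so H is negative definite -> x* is a strict local max.

max


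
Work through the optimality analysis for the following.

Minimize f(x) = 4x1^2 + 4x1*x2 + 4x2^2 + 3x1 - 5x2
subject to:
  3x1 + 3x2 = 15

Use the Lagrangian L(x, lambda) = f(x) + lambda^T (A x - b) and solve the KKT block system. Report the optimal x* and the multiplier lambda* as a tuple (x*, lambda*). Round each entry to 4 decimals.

Form the Lagrangian:
  L(x, lambda) = (1/2) x^T Q x + c^T x + lambda^T (A x - b)
Stationarity (grad_x L = 0): Q x + c + A^T lambda = 0.
Primal feasibility: A x = b.

This gives the KKT block system:
  [ Q   A^T ] [ x     ]   [-c ]
  [ A    0  ] [ lambda ] = [ b ]

Solving the linear system:
  x*      = (1.5, 3.5)
  lambda* = (-9.6667)
  f(x*)   = 66

x* = (1.5, 3.5), lambda* = (-9.6667)


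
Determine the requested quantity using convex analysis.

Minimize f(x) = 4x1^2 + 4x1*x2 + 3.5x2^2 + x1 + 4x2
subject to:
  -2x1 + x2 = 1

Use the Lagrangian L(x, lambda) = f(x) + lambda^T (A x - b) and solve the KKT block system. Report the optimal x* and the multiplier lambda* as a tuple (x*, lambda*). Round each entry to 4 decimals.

Form the Lagrangian:
  L(x, lambda) = (1/2) x^T Q x + c^T x + lambda^T (A x - b)
Stationarity (grad_x L = 0): Q x + c + A^T lambda = 0.
Primal feasibility: A x = b.

This gives the KKT block system:
  [ Q   A^T ] [ x     ]   [-c ]
  [ A    0  ] [ lambda ] = [ b ]

Solving the linear system:
  x*      = (-0.5192, -0.0385)
  lambda* = (-1.6538)
  f(x*)   = 0.4904

x* = (-0.5192, -0.0385), lambda* = (-1.6538)


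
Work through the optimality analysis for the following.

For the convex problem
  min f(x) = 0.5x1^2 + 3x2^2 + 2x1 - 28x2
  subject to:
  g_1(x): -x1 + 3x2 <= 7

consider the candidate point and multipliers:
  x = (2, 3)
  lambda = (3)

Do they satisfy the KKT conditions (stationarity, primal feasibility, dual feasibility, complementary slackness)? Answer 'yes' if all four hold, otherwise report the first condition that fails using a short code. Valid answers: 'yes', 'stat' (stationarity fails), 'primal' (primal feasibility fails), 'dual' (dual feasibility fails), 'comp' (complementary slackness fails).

Gradient of f: grad f(x) = Q x + c = (4, -10)
Constraint values g_i(x) = a_i^T x - b_i:
  g_1((2, 3)) = 0
Stationarity residual: grad f(x) + sum_i lambda_i a_i = (1, -1)
  -> stationarity FAILS
Primal feasibility (all g_i <= 0): OK
Dual feasibility (all lambda_i >= 0): OK
Complementary slackness (lambda_i * g_i(x) = 0 for all i): OK

Verdict: the first failing condition is stationarity -> stat.

stat


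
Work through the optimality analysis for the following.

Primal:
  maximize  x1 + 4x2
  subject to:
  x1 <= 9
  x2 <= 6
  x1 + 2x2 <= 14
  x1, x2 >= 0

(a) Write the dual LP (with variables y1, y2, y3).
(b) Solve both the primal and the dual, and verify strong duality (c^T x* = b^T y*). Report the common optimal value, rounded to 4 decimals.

The standard primal-dual pair for 'max c^T x s.t. A x <= b, x >= 0' is:
  Dual:  min b^T y  s.t.  A^T y >= c,  y >= 0.

So the dual LP is:
  minimize  9y1 + 6y2 + 14y3
  subject to:
    y1 + y3 >= 1
    y2 + 2y3 >= 4
    y1, y2, y3 >= 0

Solving the primal: x* = (2, 6).
  primal value c^T x* = 26.
Solving the dual: y* = (0, 2, 1).
  dual value b^T y* = 26.
Strong duality: c^T x* = b^T y*. Confirmed.

26


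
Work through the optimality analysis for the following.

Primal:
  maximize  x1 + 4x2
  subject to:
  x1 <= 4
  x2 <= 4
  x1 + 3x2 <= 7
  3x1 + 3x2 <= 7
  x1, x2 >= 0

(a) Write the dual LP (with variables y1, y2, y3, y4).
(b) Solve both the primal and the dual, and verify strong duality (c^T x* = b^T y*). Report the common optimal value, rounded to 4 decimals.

The standard primal-dual pair for 'max c^T x s.t. A x <= b, x >= 0' is:
  Dual:  min b^T y  s.t.  A^T y >= c,  y >= 0.

So the dual LP is:
  minimize  4y1 + 4y2 + 7y3 + 7y4
  subject to:
    y1 + y3 + 3y4 >= 1
    y2 + 3y3 + 3y4 >= 4
    y1, y2, y3, y4 >= 0

Solving the primal: x* = (0, 2.3333).
  primal value c^T x* = 9.3333.
Solving the dual: y* = (0, 0, 0, 1.3333).
  dual value b^T y* = 9.3333.
Strong duality: c^T x* = b^T y*. Confirmed.

9.3333


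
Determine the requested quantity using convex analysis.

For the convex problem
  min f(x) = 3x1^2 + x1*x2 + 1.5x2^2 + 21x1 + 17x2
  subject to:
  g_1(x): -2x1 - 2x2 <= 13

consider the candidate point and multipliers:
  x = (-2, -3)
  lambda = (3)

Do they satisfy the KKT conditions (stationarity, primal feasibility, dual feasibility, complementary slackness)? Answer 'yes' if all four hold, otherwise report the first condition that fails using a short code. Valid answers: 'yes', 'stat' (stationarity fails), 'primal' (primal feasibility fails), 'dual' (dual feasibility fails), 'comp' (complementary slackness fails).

Gradient of f: grad f(x) = Q x + c = (6, 6)
Constraint values g_i(x) = a_i^T x - b_i:
  g_1((-2, -3)) = -3
Stationarity residual: grad f(x) + sum_i lambda_i a_i = (0, 0)
  -> stationarity OK
Primal feasibility (all g_i <= 0): OK
Dual feasibility (all lambda_i >= 0): OK
Complementary slackness (lambda_i * g_i(x) = 0 for all i): FAILS

Verdict: the first failing condition is complementary_slackness -> comp.

comp


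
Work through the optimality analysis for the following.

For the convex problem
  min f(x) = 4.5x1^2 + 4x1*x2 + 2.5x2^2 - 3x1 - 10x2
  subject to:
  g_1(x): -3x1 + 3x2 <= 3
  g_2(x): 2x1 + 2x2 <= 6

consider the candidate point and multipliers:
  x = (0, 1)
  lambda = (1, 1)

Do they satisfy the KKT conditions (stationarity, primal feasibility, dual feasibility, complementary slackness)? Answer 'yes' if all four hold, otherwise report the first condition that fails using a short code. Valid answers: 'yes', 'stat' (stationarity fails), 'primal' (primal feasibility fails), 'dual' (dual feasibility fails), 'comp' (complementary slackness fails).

Gradient of f: grad f(x) = Q x + c = (1, -5)
Constraint values g_i(x) = a_i^T x - b_i:
  g_1((0, 1)) = 0
  g_2((0, 1)) = -4
Stationarity residual: grad f(x) + sum_i lambda_i a_i = (0, 0)
  -> stationarity OK
Primal feasibility (all g_i <= 0): OK
Dual feasibility (all lambda_i >= 0): OK
Complementary slackness (lambda_i * g_i(x) = 0 for all i): FAILS

Verdict: the first failing condition is complementary_slackness -> comp.

comp


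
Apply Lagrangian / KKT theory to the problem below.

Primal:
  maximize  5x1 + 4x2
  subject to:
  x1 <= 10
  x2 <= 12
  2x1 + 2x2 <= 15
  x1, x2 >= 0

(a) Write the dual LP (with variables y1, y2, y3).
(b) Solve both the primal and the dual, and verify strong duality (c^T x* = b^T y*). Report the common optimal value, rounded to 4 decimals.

The standard primal-dual pair for 'max c^T x s.t. A x <= b, x >= 0' is:
  Dual:  min b^T y  s.t.  A^T y >= c,  y >= 0.

So the dual LP is:
  minimize  10y1 + 12y2 + 15y3
  subject to:
    y1 + 2y3 >= 5
    y2 + 2y3 >= 4
    y1, y2, y3 >= 0

Solving the primal: x* = (7.5, 0).
  primal value c^T x* = 37.5.
Solving the dual: y* = (0, 0, 2.5).
  dual value b^T y* = 37.5.
Strong duality: c^T x* = b^T y*. Confirmed.

37.5


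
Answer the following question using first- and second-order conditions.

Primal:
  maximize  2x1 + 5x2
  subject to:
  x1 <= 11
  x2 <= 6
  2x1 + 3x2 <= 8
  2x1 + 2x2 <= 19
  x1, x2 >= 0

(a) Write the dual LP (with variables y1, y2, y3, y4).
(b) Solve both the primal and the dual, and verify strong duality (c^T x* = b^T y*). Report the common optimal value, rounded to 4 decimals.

The standard primal-dual pair for 'max c^T x s.t. A x <= b, x >= 0' is:
  Dual:  min b^T y  s.t.  A^T y >= c,  y >= 0.

So the dual LP is:
  minimize  11y1 + 6y2 + 8y3 + 19y4
  subject to:
    y1 + 2y3 + 2y4 >= 2
    y2 + 3y3 + 2y4 >= 5
    y1, y2, y3, y4 >= 0

Solving the primal: x* = (0, 2.6667).
  primal value c^T x* = 13.3333.
Solving the dual: y* = (0, 0, 1.6667, 0).
  dual value b^T y* = 13.3333.
Strong duality: c^T x* = b^T y*. Confirmed.

13.3333


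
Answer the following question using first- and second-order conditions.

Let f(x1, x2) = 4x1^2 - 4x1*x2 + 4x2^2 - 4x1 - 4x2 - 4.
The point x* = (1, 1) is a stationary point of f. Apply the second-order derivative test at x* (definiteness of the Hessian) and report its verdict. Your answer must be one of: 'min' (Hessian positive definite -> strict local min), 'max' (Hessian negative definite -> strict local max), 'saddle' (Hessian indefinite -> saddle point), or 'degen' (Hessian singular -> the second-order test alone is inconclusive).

Compute the Hessian H = grad^2 f:
  H = [[8, -4], [-4, 8]]
Verify stationarity: grad f(x*) = H x* + g = (0, 0).
Eigenvalues of H: 4, 12.
Both eigenvalues > 0, so H is positive definite -> x* is a strict local min.

min


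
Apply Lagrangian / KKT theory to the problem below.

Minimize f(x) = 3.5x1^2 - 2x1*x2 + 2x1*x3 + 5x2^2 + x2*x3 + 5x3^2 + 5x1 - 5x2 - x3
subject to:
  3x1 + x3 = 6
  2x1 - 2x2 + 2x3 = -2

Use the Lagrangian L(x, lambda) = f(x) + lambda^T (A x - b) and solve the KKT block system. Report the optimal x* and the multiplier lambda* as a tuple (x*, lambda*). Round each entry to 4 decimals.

Form the Lagrangian:
  L(x, lambda) = (1/2) x^T Q x + c^T x + lambda^T (A x - b)
Stationarity (grad_x L = 0): Q x + c + A^T lambda = 0.
Primal feasibility: A x = b.

This gives the KKT block system:
  [ Q   A^T ] [ x     ]   [-c ]
  [ A    0  ] [ lambda ] = [ b ]

Solving the linear system:
  x*      = (2.3241, 2.3517, -0.9724)
  lambda* = (-9.1724, 6.4483)
  f(x*)   = 34.3828

x* = (2.3241, 2.3517, -0.9724), lambda* = (-9.1724, 6.4483)


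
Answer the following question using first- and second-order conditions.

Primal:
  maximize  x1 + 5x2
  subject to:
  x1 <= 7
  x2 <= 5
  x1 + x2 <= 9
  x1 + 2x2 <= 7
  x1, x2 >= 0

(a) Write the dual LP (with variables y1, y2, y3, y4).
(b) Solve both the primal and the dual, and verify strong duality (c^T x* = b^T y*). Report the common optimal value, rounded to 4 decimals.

The standard primal-dual pair for 'max c^T x s.t. A x <= b, x >= 0' is:
  Dual:  min b^T y  s.t.  A^T y >= c,  y >= 0.

So the dual LP is:
  minimize  7y1 + 5y2 + 9y3 + 7y4
  subject to:
    y1 + y3 + y4 >= 1
    y2 + y3 + 2y4 >= 5
    y1, y2, y3, y4 >= 0

Solving the primal: x* = (0, 3.5).
  primal value c^T x* = 17.5.
Solving the dual: y* = (0, 0, 0, 2.5).
  dual value b^T y* = 17.5.
Strong duality: c^T x* = b^T y*. Confirmed.

17.5


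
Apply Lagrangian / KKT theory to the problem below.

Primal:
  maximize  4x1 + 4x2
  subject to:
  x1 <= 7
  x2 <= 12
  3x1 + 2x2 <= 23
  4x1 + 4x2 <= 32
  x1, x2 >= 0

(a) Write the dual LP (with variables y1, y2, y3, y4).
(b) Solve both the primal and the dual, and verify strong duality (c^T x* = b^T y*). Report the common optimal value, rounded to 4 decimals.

The standard primal-dual pair for 'max c^T x s.t. A x <= b, x >= 0' is:
  Dual:  min b^T y  s.t.  A^T y >= c,  y >= 0.

So the dual LP is:
  minimize  7y1 + 12y2 + 23y3 + 32y4
  subject to:
    y1 + 3y3 + 4y4 >= 4
    y2 + 2y3 + 4y4 >= 4
    y1, y2, y3, y4 >= 0

Solving the primal: x* = (7, 1).
  primal value c^T x* = 32.
Solving the dual: y* = (0, 0, 0, 1).
  dual value b^T y* = 32.
Strong duality: c^T x* = b^T y*. Confirmed.

32


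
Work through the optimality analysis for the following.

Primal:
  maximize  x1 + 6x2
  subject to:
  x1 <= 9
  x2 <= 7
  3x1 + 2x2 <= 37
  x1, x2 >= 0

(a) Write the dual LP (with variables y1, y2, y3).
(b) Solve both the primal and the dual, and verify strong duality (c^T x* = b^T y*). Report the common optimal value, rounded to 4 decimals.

The standard primal-dual pair for 'max c^T x s.t. A x <= b, x >= 0' is:
  Dual:  min b^T y  s.t.  A^T y >= c,  y >= 0.

So the dual LP is:
  minimize  9y1 + 7y2 + 37y3
  subject to:
    y1 + 3y3 >= 1
    y2 + 2y3 >= 6
    y1, y2, y3 >= 0

Solving the primal: x* = (7.6667, 7).
  primal value c^T x* = 49.6667.
Solving the dual: y* = (0, 5.3333, 0.3333).
  dual value b^T y* = 49.6667.
Strong duality: c^T x* = b^T y*. Confirmed.

49.6667


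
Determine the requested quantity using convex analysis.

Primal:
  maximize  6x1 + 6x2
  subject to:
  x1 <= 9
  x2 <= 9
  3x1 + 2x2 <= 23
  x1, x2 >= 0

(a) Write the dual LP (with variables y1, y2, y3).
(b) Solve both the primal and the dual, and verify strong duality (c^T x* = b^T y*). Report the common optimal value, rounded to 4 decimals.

The standard primal-dual pair for 'max c^T x s.t. A x <= b, x >= 0' is:
  Dual:  min b^T y  s.t.  A^T y >= c,  y >= 0.

So the dual LP is:
  minimize  9y1 + 9y2 + 23y3
  subject to:
    y1 + 3y3 >= 6
    y2 + 2y3 >= 6
    y1, y2, y3 >= 0

Solving the primal: x* = (1.6667, 9).
  primal value c^T x* = 64.
Solving the dual: y* = (0, 2, 2).
  dual value b^T y* = 64.
Strong duality: c^T x* = b^T y*. Confirmed.

64


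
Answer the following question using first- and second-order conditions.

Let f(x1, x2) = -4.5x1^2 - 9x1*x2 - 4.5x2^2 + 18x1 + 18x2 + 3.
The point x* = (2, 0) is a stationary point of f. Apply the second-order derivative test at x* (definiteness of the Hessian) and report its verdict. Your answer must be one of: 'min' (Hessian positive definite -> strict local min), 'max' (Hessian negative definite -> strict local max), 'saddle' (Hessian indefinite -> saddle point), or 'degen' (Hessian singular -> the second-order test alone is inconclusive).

Compute the Hessian H = grad^2 f:
  H = [[-9, -9], [-9, -9]]
Verify stationarity: grad f(x*) = H x* + g = (0, 0).
Eigenvalues of H: -18, 0.
H has a zero eigenvalue (singular; negative semidefinite but not definite), so H is neither positive definite, negative definite, nor indefinite. The second-order test alone is inconclusive -> degen.
(Indeed, f is constant along the null direction of H through x*, so x* is not a strict local extremum.)

degen


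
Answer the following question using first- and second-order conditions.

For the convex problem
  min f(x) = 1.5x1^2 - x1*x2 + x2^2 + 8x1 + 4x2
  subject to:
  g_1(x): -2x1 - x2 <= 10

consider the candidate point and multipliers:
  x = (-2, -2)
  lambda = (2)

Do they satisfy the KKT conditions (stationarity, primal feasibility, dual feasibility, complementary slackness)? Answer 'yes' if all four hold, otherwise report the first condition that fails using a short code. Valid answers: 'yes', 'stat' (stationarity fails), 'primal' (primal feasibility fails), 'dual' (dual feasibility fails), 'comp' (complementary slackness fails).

Gradient of f: grad f(x) = Q x + c = (4, 2)
Constraint values g_i(x) = a_i^T x - b_i:
  g_1((-2, -2)) = -4
Stationarity residual: grad f(x) + sum_i lambda_i a_i = (0, 0)
  -> stationarity OK
Primal feasibility (all g_i <= 0): OK
Dual feasibility (all lambda_i >= 0): OK
Complementary slackness (lambda_i * g_i(x) = 0 for all i): FAILS

Verdict: the first failing condition is complementary_slackness -> comp.

comp


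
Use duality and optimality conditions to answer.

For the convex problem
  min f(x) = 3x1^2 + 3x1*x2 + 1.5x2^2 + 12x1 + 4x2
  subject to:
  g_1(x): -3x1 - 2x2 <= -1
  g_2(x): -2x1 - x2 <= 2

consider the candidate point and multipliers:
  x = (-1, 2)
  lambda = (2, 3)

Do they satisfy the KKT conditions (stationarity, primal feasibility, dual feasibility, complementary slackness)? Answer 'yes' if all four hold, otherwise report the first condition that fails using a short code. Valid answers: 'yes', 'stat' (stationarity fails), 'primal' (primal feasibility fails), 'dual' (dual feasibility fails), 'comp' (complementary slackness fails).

Gradient of f: grad f(x) = Q x + c = (12, 7)
Constraint values g_i(x) = a_i^T x - b_i:
  g_1((-1, 2)) = 0
  g_2((-1, 2)) = -2
Stationarity residual: grad f(x) + sum_i lambda_i a_i = (0, 0)
  -> stationarity OK
Primal feasibility (all g_i <= 0): OK
Dual feasibility (all lambda_i >= 0): OK
Complementary slackness (lambda_i * g_i(x) = 0 for all i): FAILS

Verdict: the first failing condition is complementary_slackness -> comp.

comp


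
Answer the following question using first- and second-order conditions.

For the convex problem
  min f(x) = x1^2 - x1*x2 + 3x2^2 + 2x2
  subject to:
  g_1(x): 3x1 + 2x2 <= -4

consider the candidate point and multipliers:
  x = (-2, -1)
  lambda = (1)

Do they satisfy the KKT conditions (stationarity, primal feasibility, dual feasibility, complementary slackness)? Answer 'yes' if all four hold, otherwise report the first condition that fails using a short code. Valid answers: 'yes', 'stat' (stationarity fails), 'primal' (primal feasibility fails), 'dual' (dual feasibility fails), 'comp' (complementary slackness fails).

Gradient of f: grad f(x) = Q x + c = (-3, -2)
Constraint values g_i(x) = a_i^T x - b_i:
  g_1((-2, -1)) = -4
Stationarity residual: grad f(x) + sum_i lambda_i a_i = (0, 0)
  -> stationarity OK
Primal feasibility (all g_i <= 0): OK
Dual feasibility (all lambda_i >= 0): OK
Complementary slackness (lambda_i * g_i(x) = 0 for all i): FAILS

Verdict: the first failing condition is complementary_slackness -> comp.

comp


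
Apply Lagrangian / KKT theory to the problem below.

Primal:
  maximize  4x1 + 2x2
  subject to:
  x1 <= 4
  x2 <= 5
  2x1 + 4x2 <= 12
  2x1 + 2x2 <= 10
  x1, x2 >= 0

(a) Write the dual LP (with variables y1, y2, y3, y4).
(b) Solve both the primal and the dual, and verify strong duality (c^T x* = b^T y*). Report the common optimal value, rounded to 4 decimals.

The standard primal-dual pair for 'max c^T x s.t. A x <= b, x >= 0' is:
  Dual:  min b^T y  s.t.  A^T y >= c,  y >= 0.

So the dual LP is:
  minimize  4y1 + 5y2 + 12y3 + 10y4
  subject to:
    y1 + 2y3 + 2y4 >= 4
    y2 + 4y3 + 2y4 >= 2
    y1, y2, y3, y4 >= 0

Solving the primal: x* = (4, 1).
  primal value c^T x* = 18.
Solving the dual: y* = (3, 0, 0.5, 0).
  dual value b^T y* = 18.
Strong duality: c^T x* = b^T y*. Confirmed.

18


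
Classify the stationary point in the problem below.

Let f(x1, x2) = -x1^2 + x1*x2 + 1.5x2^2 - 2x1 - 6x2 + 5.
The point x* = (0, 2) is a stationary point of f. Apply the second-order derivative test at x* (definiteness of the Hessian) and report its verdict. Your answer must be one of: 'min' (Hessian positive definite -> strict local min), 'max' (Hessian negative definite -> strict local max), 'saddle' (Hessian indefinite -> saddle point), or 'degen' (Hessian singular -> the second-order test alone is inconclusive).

Compute the Hessian H = grad^2 f:
  H = [[-2, 1], [1, 3]]
Verify stationarity: grad f(x*) = H x* + g = (0, 0).
Eigenvalues of H: -2.1926, 3.1926.
Eigenvalues have mixed signs, so H is indefinite -> x* is a saddle point.

saddle


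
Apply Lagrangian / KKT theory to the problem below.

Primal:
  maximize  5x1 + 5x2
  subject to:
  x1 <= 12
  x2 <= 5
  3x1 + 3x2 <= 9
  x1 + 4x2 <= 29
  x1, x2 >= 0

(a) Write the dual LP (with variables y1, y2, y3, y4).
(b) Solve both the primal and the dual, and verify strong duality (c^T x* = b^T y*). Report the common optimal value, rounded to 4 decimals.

The standard primal-dual pair for 'max c^T x s.t. A x <= b, x >= 0' is:
  Dual:  min b^T y  s.t.  A^T y >= c,  y >= 0.

So the dual LP is:
  minimize  12y1 + 5y2 + 9y3 + 29y4
  subject to:
    y1 + 3y3 + y4 >= 5
    y2 + 3y3 + 4y4 >= 5
    y1, y2, y3, y4 >= 0

Solving the primal: x* = (3, 0).
  primal value c^T x* = 15.
Solving the dual: y* = (0, 0, 1.6667, 0).
  dual value b^T y* = 15.
Strong duality: c^T x* = b^T y*. Confirmed.

15


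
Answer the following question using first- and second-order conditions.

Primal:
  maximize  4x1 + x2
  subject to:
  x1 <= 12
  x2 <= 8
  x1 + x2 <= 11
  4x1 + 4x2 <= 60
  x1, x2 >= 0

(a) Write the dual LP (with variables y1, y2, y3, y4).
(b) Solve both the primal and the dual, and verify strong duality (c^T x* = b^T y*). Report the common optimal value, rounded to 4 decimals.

The standard primal-dual pair for 'max c^T x s.t. A x <= b, x >= 0' is:
  Dual:  min b^T y  s.t.  A^T y >= c,  y >= 0.

So the dual LP is:
  minimize  12y1 + 8y2 + 11y3 + 60y4
  subject to:
    y1 + y3 + 4y4 >= 4
    y2 + y3 + 4y4 >= 1
    y1, y2, y3, y4 >= 0

Solving the primal: x* = (11, 0).
  primal value c^T x* = 44.
Solving the dual: y* = (0, 0, 4, 0).
  dual value b^T y* = 44.
Strong duality: c^T x* = b^T y*. Confirmed.

44


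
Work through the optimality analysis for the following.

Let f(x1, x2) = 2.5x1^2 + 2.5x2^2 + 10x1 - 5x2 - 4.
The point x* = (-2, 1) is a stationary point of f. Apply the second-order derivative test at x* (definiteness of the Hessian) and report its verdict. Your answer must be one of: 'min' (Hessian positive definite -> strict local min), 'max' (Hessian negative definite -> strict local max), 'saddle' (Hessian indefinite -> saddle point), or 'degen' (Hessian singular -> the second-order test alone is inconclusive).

Compute the Hessian H = grad^2 f:
  H = [[5, 0], [0, 5]]
Verify stationarity: grad f(x*) = H x* + g = (0, 0).
Eigenvalues of H: 5, 5.
Both eigenvalues > 0, so H is positive definite -> x* is a strict local min.

min


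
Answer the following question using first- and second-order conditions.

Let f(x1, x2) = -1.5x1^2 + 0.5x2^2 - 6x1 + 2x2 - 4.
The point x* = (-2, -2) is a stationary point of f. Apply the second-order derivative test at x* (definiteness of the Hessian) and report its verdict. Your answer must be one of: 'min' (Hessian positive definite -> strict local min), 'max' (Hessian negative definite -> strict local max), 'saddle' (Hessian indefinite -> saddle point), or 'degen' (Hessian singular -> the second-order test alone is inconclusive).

Compute the Hessian H = grad^2 f:
  H = [[-3, 0], [0, 1]]
Verify stationarity: grad f(x*) = H x* + g = (0, 0).
Eigenvalues of H: -3, 1.
Eigenvalues have mixed signs, so H is indefinite -> x* is a saddle point.

saddle


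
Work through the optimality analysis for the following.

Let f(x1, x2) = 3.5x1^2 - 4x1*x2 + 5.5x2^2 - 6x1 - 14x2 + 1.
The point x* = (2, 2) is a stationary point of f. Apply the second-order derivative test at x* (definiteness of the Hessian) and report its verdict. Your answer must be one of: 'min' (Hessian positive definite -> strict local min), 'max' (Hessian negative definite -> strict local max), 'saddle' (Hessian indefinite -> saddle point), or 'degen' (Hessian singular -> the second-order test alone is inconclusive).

Compute the Hessian H = grad^2 f:
  H = [[7, -4], [-4, 11]]
Verify stationarity: grad f(x*) = H x* + g = (0, 0).
Eigenvalues of H: 4.5279, 13.4721.
Both eigenvalues > 0, so H is positive definite -> x* is a strict local min.

min
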